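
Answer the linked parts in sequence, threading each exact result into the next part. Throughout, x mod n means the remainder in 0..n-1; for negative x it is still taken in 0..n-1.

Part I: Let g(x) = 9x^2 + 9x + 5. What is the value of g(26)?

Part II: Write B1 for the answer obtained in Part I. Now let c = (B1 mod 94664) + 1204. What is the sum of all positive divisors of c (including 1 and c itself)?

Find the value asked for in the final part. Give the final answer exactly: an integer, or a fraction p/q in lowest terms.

10864

Part I: 9*(26)^2 + 9*(26)^1 + 5 = (6084) + (234) + (5) = 6323; answer 6323
Part II: B1 = 6323; c = 7527; 7527 = 3 * 13 * 193; sigma = (1 + 3) * (1 + 13) * (1 + 193) = 4 * 14 * 194 = 10864; answer 10864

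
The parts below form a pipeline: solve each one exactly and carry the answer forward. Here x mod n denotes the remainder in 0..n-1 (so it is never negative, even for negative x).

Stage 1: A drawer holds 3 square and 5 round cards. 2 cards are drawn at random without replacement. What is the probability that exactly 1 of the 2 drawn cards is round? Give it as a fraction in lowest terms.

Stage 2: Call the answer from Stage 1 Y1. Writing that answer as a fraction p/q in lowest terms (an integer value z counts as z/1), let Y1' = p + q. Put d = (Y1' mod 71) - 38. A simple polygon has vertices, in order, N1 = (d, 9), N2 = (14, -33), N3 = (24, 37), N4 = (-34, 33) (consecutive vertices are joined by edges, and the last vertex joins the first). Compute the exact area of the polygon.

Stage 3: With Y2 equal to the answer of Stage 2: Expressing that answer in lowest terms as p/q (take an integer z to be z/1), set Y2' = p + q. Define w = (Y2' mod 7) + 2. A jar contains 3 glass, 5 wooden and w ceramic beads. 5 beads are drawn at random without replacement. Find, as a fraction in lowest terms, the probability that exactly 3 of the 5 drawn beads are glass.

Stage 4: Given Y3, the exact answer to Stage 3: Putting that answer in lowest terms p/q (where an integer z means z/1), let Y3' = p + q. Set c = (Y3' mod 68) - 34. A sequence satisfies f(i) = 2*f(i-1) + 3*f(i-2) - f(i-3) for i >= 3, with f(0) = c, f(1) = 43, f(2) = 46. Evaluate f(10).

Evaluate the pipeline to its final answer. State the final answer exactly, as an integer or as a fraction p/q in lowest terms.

Stage 1: total draws C(8,2) = 28; favorable C(5,1)*C(3,1) = 15; P = 15/28; answer 15/28
Stage 2: Y1 = 15/28; threaded value p + q = 43; d = 5; cross terms: (5*-33 - 14*9)=-291, (14*37 - 24*-33)=1310, (24*33 - -34*37)=2050, (-34*9 - 5*33)=-471; twice the area = |2598| = 2598; area = 1299; answer 1299
Stage 3: Y2 = 1299; threaded value p + q = 1300; w = 7; total draws C(15,5) = 3003; favorable C(3,3)*C(12,2) = 66; P = 2/91; answer 2/91
Stage 4: Y3 = 2/91; threaded value p + q = 93; c = -9; f(3) = 2*(46) + 3*(43) - 1*(-9) = 230; iterating: f(3)=230, f(4)=555, f(5)=1754, f(6)=4943, f(7)=14593, f(8)=42261, f(9)=123358, f(10)=358906; answer 358906

358906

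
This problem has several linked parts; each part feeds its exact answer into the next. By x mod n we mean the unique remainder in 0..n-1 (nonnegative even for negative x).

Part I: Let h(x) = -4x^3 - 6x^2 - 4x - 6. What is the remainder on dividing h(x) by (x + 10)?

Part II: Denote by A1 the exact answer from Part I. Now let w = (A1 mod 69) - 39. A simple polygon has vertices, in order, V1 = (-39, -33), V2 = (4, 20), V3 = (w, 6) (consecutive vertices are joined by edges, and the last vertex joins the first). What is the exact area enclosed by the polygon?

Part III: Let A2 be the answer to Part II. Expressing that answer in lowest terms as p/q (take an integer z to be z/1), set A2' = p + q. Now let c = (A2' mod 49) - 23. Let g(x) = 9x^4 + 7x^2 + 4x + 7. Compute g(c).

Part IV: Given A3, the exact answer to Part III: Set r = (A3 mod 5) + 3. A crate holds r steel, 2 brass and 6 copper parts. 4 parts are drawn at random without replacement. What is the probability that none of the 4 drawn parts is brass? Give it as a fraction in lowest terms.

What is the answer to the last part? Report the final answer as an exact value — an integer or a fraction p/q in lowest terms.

Part I: remainder = value at the root: -4*(-10)^3 - 6*(-10)^2 - 4*(-10)^1 - 6 = (4000) + (-600) + (40) + (-6) = 3434; answer 3434
Part II: A1 = 3434; w = 14; cross terms: (-39*20 - 4*-33)=-648, (4*6 - 14*20)=-256, (14*-33 - -39*6)=-228; twice the area = |-1132| = 1132; area = 566; answer 566
Part III: A2 = 566; threaded value p + q = 567; c = 5; 9*(5)^4 + 7*(5)^2 + 4*(5)^1 + 7 = (5625) + (175) + (20) + (7) = 5827; answer 5827
Part IV: A3 = 5827; r = 5; total draws C(13,4) = 715; favorable C(11,4) = 330; P = 6/13; answer 6/13

6/13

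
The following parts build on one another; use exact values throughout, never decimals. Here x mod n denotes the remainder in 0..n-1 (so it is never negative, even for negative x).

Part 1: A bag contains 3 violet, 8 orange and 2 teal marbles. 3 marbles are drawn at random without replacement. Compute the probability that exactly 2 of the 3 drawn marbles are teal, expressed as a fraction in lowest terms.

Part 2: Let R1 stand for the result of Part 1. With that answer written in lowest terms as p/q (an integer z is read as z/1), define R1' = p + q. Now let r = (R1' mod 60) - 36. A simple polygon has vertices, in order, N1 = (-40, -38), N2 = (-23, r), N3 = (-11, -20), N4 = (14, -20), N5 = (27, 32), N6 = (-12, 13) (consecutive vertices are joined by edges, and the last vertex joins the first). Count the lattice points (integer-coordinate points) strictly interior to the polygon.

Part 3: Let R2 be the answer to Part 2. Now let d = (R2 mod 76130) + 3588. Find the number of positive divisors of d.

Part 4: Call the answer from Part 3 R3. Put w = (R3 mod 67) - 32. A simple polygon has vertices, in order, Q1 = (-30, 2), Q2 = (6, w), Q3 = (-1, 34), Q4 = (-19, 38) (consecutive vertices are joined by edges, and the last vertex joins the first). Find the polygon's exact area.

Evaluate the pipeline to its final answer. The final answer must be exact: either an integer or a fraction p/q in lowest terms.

1357

Part 1: total draws C(13,3) = 286; favorable C(2,2)*C(11,1) = 11; P = 1/26; answer 1/26
Part 2: R1 = 1/26; threaded value p + q = 27; r = -9; cross terms: (-40*-9 - -23*-38)=-514, (-23*-20 - -11*-9)=361, (-11*-20 - 14*-20)=500, (14*32 - 27*-20)=988, (27*13 - -12*32)=735, (-12*-38 - -40*13)=976; twice the area = |3046| = 3046; area = 1523; boundary points = 1 + 1 + 25 + 13 + 1 + 1 = 42; strictly interior points = area - boundary/2 + 1 = 1503; answer 1503
Part 3: R2 = 1503; d = 5091; 5091 = 3 * 1697; number of divisors = (1+1) * (1+1) = 4; answer 4
Part 4: R3 = 4; w = -28; cross terms: (-30*-28 - 6*2)=828, (6*34 - -1*-28)=176, (-1*38 - -19*34)=608, (-19*2 - -30*38)=1102; twice the area = |2714| = 2714; area = 1357; answer 1357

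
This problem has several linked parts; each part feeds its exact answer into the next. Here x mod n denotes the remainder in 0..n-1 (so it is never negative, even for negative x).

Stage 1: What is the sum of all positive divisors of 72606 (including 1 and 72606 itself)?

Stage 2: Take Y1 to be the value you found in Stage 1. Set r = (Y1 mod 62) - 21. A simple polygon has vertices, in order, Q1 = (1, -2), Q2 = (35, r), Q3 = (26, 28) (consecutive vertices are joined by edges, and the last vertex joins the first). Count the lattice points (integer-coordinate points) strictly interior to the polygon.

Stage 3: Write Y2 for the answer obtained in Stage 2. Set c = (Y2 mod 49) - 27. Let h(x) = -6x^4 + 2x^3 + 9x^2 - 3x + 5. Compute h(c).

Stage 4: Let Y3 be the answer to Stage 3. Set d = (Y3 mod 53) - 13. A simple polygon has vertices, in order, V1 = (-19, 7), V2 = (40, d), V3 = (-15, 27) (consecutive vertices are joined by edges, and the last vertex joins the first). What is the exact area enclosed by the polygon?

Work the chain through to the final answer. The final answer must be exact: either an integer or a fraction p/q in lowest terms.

612

Stage 1: 72606 = 2 * 3 * 12101; sigma = (1 + 2) * (1 + 3) * (1 + 12101) = 3 * 4 * 12102 = 145224; answer 145224
Stage 2: Y1 = 145224; r = -1; cross terms: (1*-1 - 35*-2)=69, (35*28 - 26*-1)=1006, (26*-2 - 1*28)=-80; twice the area = |995| = 995; area = 995/2; boundary points = 1 + 1 + 5 = 7; strictly interior points = area - boundary/2 + 1 = 495; answer 495
Stage 3: Y2 = 495; c = -22; -6*(-22)^4 + 2*(-22)^3 + 9*(-22)^2 - 3*(-22)^1 + 5 = (-1405536) + (-21296) + (4356) + (66) + (5) = -1422405; answer -1422405
Stage 4: Y3 = -1422405; d = -4; cross terms: (-19*-4 - 40*7)=-204, (40*27 - -15*-4)=1020, (-15*7 - -19*27)=408; twice the area = |1224| = 1224; area = 612; answer 612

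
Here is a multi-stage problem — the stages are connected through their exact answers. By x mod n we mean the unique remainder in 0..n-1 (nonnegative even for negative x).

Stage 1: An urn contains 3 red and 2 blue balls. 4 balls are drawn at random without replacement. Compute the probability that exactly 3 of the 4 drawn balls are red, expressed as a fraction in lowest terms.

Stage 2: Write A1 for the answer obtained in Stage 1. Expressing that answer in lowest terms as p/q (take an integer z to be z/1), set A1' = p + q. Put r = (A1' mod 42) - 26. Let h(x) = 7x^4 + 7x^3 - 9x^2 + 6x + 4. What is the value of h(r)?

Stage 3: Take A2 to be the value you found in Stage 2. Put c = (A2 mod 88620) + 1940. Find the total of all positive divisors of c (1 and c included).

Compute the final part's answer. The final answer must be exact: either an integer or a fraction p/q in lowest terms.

Stage 1: total draws C(5,4) = 5; favorable C(3,3)*C(2,1) = 2; P = 2/5; answer 2/5
Stage 2: A1 = 2/5; threaded value p + q = 7; r = -19; 7*(-19)^4 + 7*(-19)^3 - 9*(-19)^2 + 6*(-19)^1 + 4 = (912247) + (-48013) + (-3249) + (-114) + (4) = 860875; answer 860875
Stage 3: A2 = 860875; c = 65235; 65235 = 3 * 5 * 4349; sigma = (1 + 3) * (1 + 5) * (1 + 4349) = 4 * 6 * 4350 = 104400; answer 104400

104400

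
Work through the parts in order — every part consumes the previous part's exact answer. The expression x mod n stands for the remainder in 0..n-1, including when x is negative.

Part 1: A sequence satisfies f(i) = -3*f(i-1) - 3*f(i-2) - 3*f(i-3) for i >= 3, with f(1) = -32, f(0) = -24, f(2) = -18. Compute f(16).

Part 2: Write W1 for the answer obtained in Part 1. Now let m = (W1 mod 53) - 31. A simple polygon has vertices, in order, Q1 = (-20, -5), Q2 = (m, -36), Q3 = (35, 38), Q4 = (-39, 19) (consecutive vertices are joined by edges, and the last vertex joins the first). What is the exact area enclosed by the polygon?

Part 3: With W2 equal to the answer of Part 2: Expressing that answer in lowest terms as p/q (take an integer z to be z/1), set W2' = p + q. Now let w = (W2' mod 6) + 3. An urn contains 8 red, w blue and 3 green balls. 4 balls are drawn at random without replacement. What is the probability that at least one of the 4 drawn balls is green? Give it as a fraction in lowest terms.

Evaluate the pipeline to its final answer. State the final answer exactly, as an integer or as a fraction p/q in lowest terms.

Part 1: f(3) = -3*(-18) - 3*(-32) - 3*(-24) = 222; iterating: f(3)=222, f(4)=-516, f(5)=936, f(6)=-1926, f(7)=4518, f(8)=-10584, f(9)=23976, f(10)=-53730, f(11)=121014, f(12)=-273780, f(13)=619488, f(14)=-1400166, f(15)=3163374, f(16)=-7148088; answer -7148088
Part 2: W1 = -7148088; m = -9; cross terms: (-20*-36 - -9*-5)=675, (-9*38 - 35*-36)=918, (35*19 - -39*38)=2147, (-39*-5 - -20*19)=575; twice the area = |4315| = 4315; area = 4315/2; answer 4315/2
Part 3: W2 = 4315/2; threaded value p + q = 4317; w = 6; total draws C(17,4) = 2380; complement C(14,4) = 1001; favorable 2380 - 1001 = 1379; P = 197/340; answer 197/340

197/340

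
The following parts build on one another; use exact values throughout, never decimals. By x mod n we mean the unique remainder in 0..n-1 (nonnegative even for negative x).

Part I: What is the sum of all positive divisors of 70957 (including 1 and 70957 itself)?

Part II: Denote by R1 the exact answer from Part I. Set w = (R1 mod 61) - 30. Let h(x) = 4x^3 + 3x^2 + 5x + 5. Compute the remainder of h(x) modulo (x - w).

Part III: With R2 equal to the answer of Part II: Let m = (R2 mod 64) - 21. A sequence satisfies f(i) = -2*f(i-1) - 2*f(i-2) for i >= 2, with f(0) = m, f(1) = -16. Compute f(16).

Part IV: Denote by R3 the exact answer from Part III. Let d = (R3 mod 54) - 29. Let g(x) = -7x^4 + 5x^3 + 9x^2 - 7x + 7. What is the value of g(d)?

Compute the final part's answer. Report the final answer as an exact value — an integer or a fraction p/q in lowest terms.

Part I: 70957 is prime, so its only divisors are 1 and 70957; sigma = 1 + 70957 = 70958; answer 70958
Part II: R1 = 70958; w = -15; remainder = value at the root: 4*(-15)^3 + 3*(-15)^2 + 5*(-15)^1 + 5 = (-13500) + (675) + (-75) + (5) = -12895; answer -12895
Part III: R2 = -12895; m = 12; f(2) = -2*(-16) - 2*(12) = 8; iterating: f(2)=8, f(3)=16, f(4)=-48, f(5)=64, f(6)=-32, f(7)=-64, f(8)=192, f(9)=-256, f(10)=128, f(11)=256, f(12)=-768, f(13)=1024, f(14)=-512, f(15)=-1024, f(16)=3072; answer 3072
Part IV: R3 = 3072; d = 19; -7*(19)^4 + 5*(19)^3 + 9*(19)^2 - 7*(19)^1 + 7 = (-912247) + (34295) + (3249) + (-133) + (7) = -874829; answer -874829

-874829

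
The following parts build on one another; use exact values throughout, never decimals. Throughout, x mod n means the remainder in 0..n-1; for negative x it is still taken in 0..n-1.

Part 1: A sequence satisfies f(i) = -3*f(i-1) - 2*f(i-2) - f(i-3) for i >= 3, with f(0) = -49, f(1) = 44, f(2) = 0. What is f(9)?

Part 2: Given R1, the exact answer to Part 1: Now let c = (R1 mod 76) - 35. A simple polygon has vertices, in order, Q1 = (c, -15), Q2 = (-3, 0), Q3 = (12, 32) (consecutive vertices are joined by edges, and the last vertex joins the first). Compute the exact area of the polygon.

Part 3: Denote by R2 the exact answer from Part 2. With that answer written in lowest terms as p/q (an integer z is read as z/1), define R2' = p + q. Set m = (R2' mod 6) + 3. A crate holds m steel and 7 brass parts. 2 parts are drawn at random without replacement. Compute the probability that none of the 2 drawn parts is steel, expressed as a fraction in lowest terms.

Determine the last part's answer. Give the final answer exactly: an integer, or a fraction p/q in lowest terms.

Part 1: f(3) = -3*(0) - 2*(44) - 1*(-49) = -39; iterating: f(3)=-39, f(4)=73, f(5)=-141, f(6)=316, f(7)=-739, f(8)=1726, f(9)=-4016; answer -4016
Part 2: R1 = -4016; c = -23; cross terms: (-23*0 - -3*-15)=-45, (-3*32 - 12*0)=-96, (12*-15 - -23*32)=556; twice the area = |415| = 415; area = 415/2; answer 415/2
Part 3: R2 = 415/2; threaded value p + q = 417; m = 6; total draws C(13,2) = 78; favorable C(7,2) = 21; P = 7/26; answer 7/26

7/26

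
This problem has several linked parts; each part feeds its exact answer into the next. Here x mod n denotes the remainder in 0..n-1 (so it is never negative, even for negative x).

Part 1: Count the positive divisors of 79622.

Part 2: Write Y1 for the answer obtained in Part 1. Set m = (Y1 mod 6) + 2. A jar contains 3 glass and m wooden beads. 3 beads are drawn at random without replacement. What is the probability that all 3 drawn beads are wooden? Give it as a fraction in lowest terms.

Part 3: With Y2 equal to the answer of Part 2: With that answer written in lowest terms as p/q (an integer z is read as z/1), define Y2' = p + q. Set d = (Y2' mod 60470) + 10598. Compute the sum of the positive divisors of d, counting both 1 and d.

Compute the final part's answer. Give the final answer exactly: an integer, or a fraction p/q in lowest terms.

11616

Part 1: 79622 = 2 * 41 * 971; number of divisors = (1+1) * (1+1) * (1+1) = 8; answer 8
Part 2: Y1 = 8; m = 4; total draws C(7,3) = 35; favorable C(4,3) = 4; P = 4/35; answer 4/35
Part 3: Y2 = 4/35; threaded value p + q = 39; d = 10637; 10637 = 11 * 967; sigma = (1 + 11) * (1 + 967) = 12 * 968 = 11616; answer 11616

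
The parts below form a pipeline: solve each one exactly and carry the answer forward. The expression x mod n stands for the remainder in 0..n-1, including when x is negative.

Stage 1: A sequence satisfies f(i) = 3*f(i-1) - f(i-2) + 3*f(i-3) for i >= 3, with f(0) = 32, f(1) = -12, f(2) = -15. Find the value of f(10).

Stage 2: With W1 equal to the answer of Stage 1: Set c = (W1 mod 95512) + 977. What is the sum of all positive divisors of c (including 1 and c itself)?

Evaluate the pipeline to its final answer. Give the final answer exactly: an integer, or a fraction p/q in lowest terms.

Stage 1: f(3) = 3*(-15) - 1*(-12) + 3*(32) = 63; iterating: f(3)=63, f(4)=168, f(5)=396, f(6)=1209, f(7)=3735, f(8)=11184, f(9)=33444, f(10)=100353; answer 100353
Stage 2: W1 = 100353; c = 5818; 5818 = 2 * 2909; sigma = (1 + 2) * (1 + 2909) = 3 * 2910 = 8730; answer 8730

8730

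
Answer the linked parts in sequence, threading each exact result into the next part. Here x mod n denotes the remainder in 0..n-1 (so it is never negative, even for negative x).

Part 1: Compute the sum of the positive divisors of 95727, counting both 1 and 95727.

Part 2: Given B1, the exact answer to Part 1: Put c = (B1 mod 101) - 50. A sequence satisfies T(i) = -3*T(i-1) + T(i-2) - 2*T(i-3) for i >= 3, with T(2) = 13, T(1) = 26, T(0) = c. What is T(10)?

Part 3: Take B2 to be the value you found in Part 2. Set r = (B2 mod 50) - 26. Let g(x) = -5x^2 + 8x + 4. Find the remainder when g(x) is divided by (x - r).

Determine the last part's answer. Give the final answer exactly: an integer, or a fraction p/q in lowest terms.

-380

Part 1: 95727 = 3 * 17 * 1877; sigma = (1 + 3) * (1 + 17) * (1 + 1877) = 4 * 18 * 1878 = 135216; answer 135216
Part 2: B1 = 135216; c = 28; T(3) = -3*(13) + 1*(26) - 2*(28) = -69; iterating: T(3)=-69, T(4)=168, T(5)=-599, T(6)=2103, T(7)=-7244, T(8)=25033, T(9)=-86549, T(10)=299168; answer 299168
Part 3: B2 = 299168; r = -8; remainder = value at the root: -5*(-8)^2 + 8*(-8)^1 + 4 = (-320) + (-64) + (4) = -380; answer -380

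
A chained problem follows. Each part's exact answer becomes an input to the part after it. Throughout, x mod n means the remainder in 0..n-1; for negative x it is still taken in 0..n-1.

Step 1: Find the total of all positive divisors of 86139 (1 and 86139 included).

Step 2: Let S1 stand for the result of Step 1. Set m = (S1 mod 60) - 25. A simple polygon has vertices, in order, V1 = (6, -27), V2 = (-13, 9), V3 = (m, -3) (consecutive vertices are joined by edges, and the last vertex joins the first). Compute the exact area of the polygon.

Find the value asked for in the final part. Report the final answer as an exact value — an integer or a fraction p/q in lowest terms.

318

Step 1: 86139 = 3^2 * 17 * 563; sigma = (1 + 3 + 9) * (1 + 17) * (1 + 563) = 13 * 18 * 564 = 131976; answer 131976
Step 2: S1 = 131976; m = 11; cross terms: (6*9 - -13*-27)=-297, (-13*-3 - 11*9)=-60, (11*-27 - 6*-3)=-279; twice the area = |-636| = 636; area = 318; answer 318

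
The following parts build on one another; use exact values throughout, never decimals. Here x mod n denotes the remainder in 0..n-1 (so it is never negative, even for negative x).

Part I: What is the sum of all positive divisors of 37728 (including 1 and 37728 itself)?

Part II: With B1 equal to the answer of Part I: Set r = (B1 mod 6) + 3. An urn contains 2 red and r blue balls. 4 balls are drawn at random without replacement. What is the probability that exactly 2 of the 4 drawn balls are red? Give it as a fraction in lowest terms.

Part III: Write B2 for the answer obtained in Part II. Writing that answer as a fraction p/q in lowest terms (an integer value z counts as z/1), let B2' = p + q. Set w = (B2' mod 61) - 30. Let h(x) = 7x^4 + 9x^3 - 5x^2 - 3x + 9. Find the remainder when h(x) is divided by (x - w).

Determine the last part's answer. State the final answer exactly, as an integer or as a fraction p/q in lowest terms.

1541615

Part I: 37728 = 2^5 * 3^2 * 131; sigma = (1 + 2 + 4 + 8 + 16 + 32) * (1 + 3 + 9) * (1 + 131) = 63 * 13 * 132 = 108108; answer 108108
Part II: B1 = 108108; r = 3; total draws C(5,4) = 5; favorable C(2,2)*C(3,2) = 3; P = 3/5; answer 3/5
Part III: B2 = 3/5; threaded value p + q = 8; w = -22; remainder = value at the root: 7*(-22)^4 + 9*(-22)^3 - 5*(-22)^2 - 3*(-22)^1 + 9 = (1639792) + (-95832) + (-2420) + (66) + (9) = 1541615; answer 1541615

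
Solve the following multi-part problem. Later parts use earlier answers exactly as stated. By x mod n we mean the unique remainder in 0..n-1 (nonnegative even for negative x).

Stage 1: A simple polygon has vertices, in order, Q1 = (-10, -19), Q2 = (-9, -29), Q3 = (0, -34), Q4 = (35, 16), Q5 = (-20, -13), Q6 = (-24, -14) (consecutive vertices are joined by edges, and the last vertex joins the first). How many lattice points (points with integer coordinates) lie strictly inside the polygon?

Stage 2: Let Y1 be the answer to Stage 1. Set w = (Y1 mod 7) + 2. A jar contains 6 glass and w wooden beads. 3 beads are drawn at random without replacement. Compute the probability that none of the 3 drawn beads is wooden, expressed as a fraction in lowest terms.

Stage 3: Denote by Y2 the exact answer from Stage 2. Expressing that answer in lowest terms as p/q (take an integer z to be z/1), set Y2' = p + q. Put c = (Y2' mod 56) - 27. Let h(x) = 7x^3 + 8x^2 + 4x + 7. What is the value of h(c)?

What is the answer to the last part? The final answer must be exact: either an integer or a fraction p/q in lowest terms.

Stage 1: cross terms: (-10*-29 - -9*-19)=119, (-9*-34 - 0*-29)=306, (0*16 - 35*-34)=1190, (35*-13 - -20*16)=-135, (-20*-14 - -24*-13)=-32, (-24*-19 - -10*-14)=316; twice the area = |1764| = 1764; area = 882; boundary points = 1 + 1 + 5 + 1 + 1 + 1 = 10; strictly interior points = area - boundary/2 + 1 = 878; answer 878
Stage 2: Y1 = 878; w = 5; total draws C(11,3) = 165; favorable C(6,3) = 20; P = 4/33; answer 4/33
Stage 3: Y2 = 4/33; threaded value p + q = 37; c = 10; 7*(10)^3 + 8*(10)^2 + 4*(10)^1 + 7 = (7000) + (800) + (40) + (7) = 7847; answer 7847

7847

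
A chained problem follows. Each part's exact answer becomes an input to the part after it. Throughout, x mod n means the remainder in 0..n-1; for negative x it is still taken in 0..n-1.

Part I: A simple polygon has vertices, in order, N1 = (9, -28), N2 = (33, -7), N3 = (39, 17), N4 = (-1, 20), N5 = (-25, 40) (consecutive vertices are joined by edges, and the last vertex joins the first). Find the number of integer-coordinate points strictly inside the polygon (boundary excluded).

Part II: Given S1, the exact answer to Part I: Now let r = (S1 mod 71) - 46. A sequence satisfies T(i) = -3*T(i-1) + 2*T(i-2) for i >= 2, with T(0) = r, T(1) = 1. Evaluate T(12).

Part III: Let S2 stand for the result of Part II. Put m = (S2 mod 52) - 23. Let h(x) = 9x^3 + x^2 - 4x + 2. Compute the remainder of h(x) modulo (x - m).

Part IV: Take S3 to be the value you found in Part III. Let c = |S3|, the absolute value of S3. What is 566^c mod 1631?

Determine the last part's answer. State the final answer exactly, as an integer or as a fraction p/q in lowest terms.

Part I: cross terms: (9*-7 - 33*-28)=861, (33*17 - 39*-7)=834, (39*20 - -1*17)=797, (-1*40 - -25*20)=460, (-25*-28 - 9*40)=340; twice the area = |3292| = 3292; area = 1646; boundary points = 3 + 6 + 1 + 4 + 34 = 48; strictly interior points = area - boundary/2 + 1 = 1623; answer 1623
Part II: S1 = 1623; r = 15; T(2) = -3*(1) + 2*(15) = 27; iterating: T(2)=27, T(3)=-79, T(4)=291, T(5)=-1031, T(6)=3675, T(7)=-13087, T(8)=46611, T(9)=-166007, T(10)=591243, T(11)=-2105743, T(12)=7499715; answer 7499715
Part III: S2 = 7499715; m = -8; remainder = value at the root: 9*(-8)^3 + 1*(-8)^2 - 4*(-8)^1 + 2 = (-4608) + (64) + (32) + (2) = -4510; answer -4510
Part IV: S3 = -4510; c = 4510; squarings mod 1631: 566^1=566, 566^2=680, 566^4=827, 566^8=540, 566^16=1282, 566^32=1107, 566^64=568, 566^128=1317, 566^256=736, 566^512=204, 566^1024=841, 566^2048=1058, 566^4096=498; 566^4510 = 566^2 * 566^4 * 566^8 * 566^16 * 566^128 * 566^256 * 566^4096 = 428 (mod 1631); answer 428

428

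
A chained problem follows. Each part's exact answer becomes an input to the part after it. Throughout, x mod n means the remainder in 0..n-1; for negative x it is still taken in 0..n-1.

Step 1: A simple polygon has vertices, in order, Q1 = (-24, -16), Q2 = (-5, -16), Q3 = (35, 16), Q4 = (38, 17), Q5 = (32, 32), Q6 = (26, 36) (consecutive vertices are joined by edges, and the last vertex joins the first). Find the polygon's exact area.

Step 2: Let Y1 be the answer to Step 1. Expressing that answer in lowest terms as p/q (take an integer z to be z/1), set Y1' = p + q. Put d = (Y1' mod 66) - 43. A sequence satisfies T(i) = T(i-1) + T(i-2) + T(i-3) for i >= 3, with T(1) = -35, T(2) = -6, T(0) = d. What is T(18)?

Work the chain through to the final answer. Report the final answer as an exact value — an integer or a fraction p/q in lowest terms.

-421438

Step 1: cross terms: (-24*-16 - -5*-16)=304, (-5*16 - 35*-16)=480, (35*17 - 38*16)=-13, (38*32 - 32*17)=672, (32*36 - 26*32)=320, (26*-16 - -24*36)=448; twice the area = |2211| = 2211; area = 2211/2; answer 2211/2
Step 2: Y1 = 2211/2; threaded value p + q = 2213; d = -8; T(3) = 1*(-6) + 1*(-35) + 1*(-8) = -49; iterating: T(3)=-49, T(4)=-90, T(5)=-145, T(6)=-284, T(7)=-519, T(8)=-948, T(9)=-1751, T(10)=-3218, T(11)=-5917, T(12)=-10886, T(13)=-20021, T(14)=-36824, T(15)=-67731, T(16)=-124576, T(17)=-229131, T(18)=-421438; answer -421438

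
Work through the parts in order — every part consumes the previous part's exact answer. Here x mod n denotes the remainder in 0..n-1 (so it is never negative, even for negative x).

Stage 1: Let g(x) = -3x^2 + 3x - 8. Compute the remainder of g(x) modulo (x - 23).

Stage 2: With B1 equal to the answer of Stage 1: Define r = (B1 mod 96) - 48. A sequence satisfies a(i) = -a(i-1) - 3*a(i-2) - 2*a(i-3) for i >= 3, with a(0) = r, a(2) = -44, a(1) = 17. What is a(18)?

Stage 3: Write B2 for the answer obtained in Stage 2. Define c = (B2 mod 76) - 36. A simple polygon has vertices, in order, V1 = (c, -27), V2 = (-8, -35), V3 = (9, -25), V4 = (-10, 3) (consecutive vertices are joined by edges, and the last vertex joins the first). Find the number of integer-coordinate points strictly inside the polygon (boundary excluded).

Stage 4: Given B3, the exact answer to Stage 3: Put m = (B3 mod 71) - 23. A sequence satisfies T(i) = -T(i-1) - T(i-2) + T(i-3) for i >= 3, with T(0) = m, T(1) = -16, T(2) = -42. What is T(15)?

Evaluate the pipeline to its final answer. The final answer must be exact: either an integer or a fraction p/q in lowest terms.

Stage 1: remainder = value at the root: -3*(23)^2 + 3*(23)^1 - 8 = (-1587) + (69) + (-8) = -1526; answer -1526
Stage 2: B1 = -1526; r = -38; a(3) = -1*(-44) - 3*(17) - 2*(-38) = 69; iterating: a(3)=69, a(4)=29, a(5)=-148, a(6)=-77, a(7)=463, a(8)=64, a(9)=-1299, a(10)=181, a(11)=3588, a(12)=-1533, a(13)=-9593, a(14)=7016, a(15)=24829, a(16)=-26691, a(17)=-61828, a(18)=92243; answer 92243
Stage 3: B2 = 92243; c = 19; cross terms: (19*-35 - -8*-27)=-881, (-8*-25 - 9*-35)=515, (9*3 - -10*-25)=-223, (-10*-27 - 19*3)=213; twice the area = |-376| = 376; area = 188; boundary points = 1 + 1 + 1 + 1 = 4; strictly interior points = area - boundary/2 + 1 = 187; answer 187
Stage 4: B3 = 187; m = 22; T(3) = -1*(-42) - 1*(-16) + 1*(22) = 80; iterating: T(3)=80, T(4)=-54, T(5)=-68, T(6)=202, T(7)=-188, T(8)=-82, T(9)=472, T(10)=-578, T(11)=24, T(12)=1026, T(13)=-1628, T(14)=626, T(15)=2028; answer 2028

2028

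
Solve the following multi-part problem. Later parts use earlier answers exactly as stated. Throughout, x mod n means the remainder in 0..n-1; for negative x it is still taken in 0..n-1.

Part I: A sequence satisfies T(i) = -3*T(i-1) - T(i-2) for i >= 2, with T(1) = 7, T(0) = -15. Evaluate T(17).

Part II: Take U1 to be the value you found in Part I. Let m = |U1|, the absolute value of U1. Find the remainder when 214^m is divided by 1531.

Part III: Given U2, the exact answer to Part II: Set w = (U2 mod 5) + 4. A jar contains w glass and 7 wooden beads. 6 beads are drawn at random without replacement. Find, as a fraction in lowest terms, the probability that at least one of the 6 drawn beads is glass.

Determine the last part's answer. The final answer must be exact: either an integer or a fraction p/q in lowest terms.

65/66

Part I: T(2) = -3*(7) - 1*(-15) = -6; iterating: T(2)=-6, T(3)=11, T(4)=-27, T(5)=70, T(6)=-183, T(7)=479, T(8)=-1254, T(9)=3283, T(10)=-8595, T(11)=22502, T(12)=-58911, T(13)=154231, T(14)=-403782, T(15)=1057115, T(16)=-2767563, T(17)=7245574; answer 7245574
Part II: U1 = 7245574; m = 7245574; squarings mod 1531: 214^1=214, 214^2=1397, 214^4=1115, 214^8=53, 214^16=1278, 214^32=1238, 214^64=113, 214^128=521, 214^256=454, 214^512=962, 214^1024=720, 214^2048=922, 214^4096=379, 214^8192=1258, 214^16384=1041, 214^32768=1264, 214^65536=863, 214^131072=703, 214^262144=1227, 214^524288=556, 214^1048576=1405, 214^2097152=566, 214^4194304=377; 214^7245574 = 214^2 * 214^4 * 214^256 * 214^512 * 214^1024 * 214^2048 * 214^32768 * 214^131072 * 214^262144 * 214^524288 * 214^2097152 * 214^4194304 = 720 (mod 1531); answer 720
Part III: U2 = 720; w = 4; total draws C(11,6) = 462; complement C(7,6) = 7; favorable 462 - 7 = 455; P = 65/66; answer 65/66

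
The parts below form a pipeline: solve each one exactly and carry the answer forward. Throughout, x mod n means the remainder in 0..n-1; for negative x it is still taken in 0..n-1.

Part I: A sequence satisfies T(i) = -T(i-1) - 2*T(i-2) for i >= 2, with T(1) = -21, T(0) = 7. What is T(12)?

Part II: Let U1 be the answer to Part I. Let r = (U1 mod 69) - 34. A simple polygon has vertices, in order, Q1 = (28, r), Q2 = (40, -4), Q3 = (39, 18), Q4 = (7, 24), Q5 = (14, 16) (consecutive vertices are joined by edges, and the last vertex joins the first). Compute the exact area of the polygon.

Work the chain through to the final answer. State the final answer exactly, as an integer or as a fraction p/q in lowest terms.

Part I: T(2) = -1*(-21) - 2*(7) = 7; iterating: T(2)=7, T(3)=35, T(4)=-49, T(5)=-21, T(6)=119, T(7)=-77, T(8)=-161, T(9)=315, T(10)=7, T(11)=-637, T(12)=623; answer 623
Part II: U1 = 623; r = -32; cross terms: (28*-4 - 40*-32)=1168, (40*18 - 39*-4)=876, (39*24 - 7*18)=810, (7*16 - 14*24)=-224, (14*-32 - 28*16)=-896; twice the area = |1734| = 1734; area = 867; answer 867

867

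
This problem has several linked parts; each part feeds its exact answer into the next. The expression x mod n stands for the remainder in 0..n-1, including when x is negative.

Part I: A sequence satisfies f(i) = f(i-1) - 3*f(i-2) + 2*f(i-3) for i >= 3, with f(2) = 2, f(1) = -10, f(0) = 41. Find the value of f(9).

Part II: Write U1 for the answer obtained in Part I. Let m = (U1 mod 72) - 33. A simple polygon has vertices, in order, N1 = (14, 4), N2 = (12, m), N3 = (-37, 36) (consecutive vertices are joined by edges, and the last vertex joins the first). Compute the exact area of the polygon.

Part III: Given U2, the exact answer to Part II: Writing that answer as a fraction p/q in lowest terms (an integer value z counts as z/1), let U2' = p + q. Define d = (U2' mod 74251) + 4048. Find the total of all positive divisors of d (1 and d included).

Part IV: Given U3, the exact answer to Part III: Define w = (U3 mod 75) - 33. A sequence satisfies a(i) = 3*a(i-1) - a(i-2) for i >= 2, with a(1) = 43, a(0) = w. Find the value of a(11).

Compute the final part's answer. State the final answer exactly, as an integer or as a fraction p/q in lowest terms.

Part I: f(3) = 1*(2) - 3*(-10) + 2*(41) = 114; iterating: f(3)=114, f(4)=88, f(5)=-250, f(6)=-286, f(7)=640, f(8)=998, f(9)=-1494; answer -1494
Part II: U1 = -1494; m = -15; cross terms: (14*-15 - 12*4)=-258, (12*36 - -37*-15)=-123, (-37*4 - 14*36)=-652; twice the area = |-1033| = 1033; area = 1033/2; answer 1033/2
Part III: U2 = 1033/2; threaded value p + q = 1035; d = 5083; 5083 = 13 * 17 * 23; sigma = (1 + 13) * (1 + 17) * (1 + 23) = 14 * 18 * 24 = 6048; answer 6048
Part IV: U3 = 6048; w = 15; a(2) = 3*(43) - 1*(15) = 114; iterating: a(2)=114, a(3)=299, a(4)=783, a(5)=2050, a(6)=5367, a(7)=14051, a(8)=36786, a(9)=96307, a(10)=252135, a(11)=660098; answer 660098

660098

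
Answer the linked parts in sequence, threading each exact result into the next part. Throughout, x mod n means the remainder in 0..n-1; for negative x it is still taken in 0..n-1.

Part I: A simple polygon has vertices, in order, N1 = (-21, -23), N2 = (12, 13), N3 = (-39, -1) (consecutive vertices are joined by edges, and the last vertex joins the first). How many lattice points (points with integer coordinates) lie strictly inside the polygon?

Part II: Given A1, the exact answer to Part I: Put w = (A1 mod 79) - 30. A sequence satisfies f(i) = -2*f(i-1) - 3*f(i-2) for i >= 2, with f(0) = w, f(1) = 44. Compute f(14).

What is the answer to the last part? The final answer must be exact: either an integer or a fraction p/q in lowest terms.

Part I: cross terms: (-21*13 - 12*-23)=3, (12*-1 - -39*13)=495, (-39*-23 - -21*-1)=876; twice the area = |1374| = 1374; area = 687; boundary points = 3 + 1 + 2 = 6; strictly interior points = area - boundary/2 + 1 = 685; answer 685
Part II: A1 = 685; w = 23; f(2) = -2*(44) - 3*(23) = -157; iterating: f(2)=-157, f(3)=182, f(4)=107, f(5)=-760, f(6)=1199, f(7)=-118, f(8)=-3361, f(9)=7076, f(10)=-4069, f(11)=-13090, f(12)=38387, f(13)=-37504, f(14)=-40153; answer -40153

-40153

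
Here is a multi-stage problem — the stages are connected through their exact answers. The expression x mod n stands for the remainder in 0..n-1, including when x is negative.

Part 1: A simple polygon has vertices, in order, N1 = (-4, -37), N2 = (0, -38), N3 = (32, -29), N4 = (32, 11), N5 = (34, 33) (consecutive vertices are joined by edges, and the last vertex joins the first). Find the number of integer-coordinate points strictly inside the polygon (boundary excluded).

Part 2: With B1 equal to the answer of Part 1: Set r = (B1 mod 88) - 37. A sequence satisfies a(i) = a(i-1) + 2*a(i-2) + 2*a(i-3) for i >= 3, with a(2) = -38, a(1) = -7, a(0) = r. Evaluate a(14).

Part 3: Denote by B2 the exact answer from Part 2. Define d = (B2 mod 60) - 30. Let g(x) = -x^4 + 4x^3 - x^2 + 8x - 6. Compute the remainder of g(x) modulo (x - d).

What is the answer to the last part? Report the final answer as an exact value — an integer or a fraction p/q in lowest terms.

-191978

Part 1: cross terms: (-4*-38 - 0*-37)=152, (0*-29 - 32*-38)=1216, (32*11 - 32*-29)=1280, (32*33 - 34*11)=682, (34*-37 - -4*33)=-1126; twice the area = |2204| = 2204; area = 1102; boundary points = 1 + 1 + 40 + 2 + 2 = 46; strictly interior points = area - boundary/2 + 1 = 1080; answer 1080
Part 2: B1 = 1080; r = -13; a(3) = 1*(-38) + 2*(-7) + 2*(-13) = -78; iterating: a(3)=-78, a(4)=-168, a(5)=-400, a(6)=-892, a(7)=-2028, a(8)=-4612, a(9)=-10452, a(10)=-23732, a(11)=-53860, a(12)=-122228, a(13)=-277412, a(14)=-629588; answer -629588
Part 3: B2 = -629588; d = 22; remainder = value at the root: -1*(22)^4 + 4*(22)^3 - 1*(22)^2 + 8*(22)^1 - 6 = (-234256) + (42592) + (-484) + (176) + (-6) = -191978; answer -191978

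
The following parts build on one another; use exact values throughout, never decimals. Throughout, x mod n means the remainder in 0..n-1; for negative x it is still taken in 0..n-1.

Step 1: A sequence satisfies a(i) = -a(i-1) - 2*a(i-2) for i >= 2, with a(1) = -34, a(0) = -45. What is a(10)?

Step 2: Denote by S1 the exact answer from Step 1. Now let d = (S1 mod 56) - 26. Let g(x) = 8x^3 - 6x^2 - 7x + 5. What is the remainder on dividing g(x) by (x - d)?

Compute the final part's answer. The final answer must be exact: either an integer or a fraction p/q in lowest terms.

Step 1: a(2) = -1*(-34) - 2*(-45) = 124; iterating: a(2)=124, a(3)=-56, a(4)=-192, a(5)=304, a(6)=80, a(7)=-688, a(8)=528, a(9)=848, a(10)=-1904; answer -1904
Step 2: S1 = -1904; d = -26; remainder = value at the root: 8*(-26)^3 - 6*(-26)^2 - 7*(-26)^1 + 5 = (-140608) + (-4056) + (182) + (5) = -144477; answer -144477

-144477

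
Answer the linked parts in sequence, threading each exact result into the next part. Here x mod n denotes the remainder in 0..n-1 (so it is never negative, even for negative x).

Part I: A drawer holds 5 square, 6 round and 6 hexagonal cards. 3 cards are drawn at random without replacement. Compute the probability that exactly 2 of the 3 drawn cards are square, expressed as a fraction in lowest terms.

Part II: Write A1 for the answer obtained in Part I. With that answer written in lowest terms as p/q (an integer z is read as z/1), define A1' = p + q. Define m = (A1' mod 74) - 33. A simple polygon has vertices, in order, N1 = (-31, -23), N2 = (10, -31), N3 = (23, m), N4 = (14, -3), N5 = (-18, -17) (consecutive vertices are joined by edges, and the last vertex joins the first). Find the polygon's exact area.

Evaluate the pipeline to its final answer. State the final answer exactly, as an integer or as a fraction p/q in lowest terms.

Part I: total draws C(17,3) = 680; favorable C(5,2)*C(12,1) = 120; P = 3/17; answer 3/17
Part II: A1 = 3/17; threaded value p + q = 20; m = -13; cross terms: (-31*-31 - 10*-23)=1191, (10*-13 - 23*-31)=583, (23*-3 - 14*-13)=113, (14*-17 - -18*-3)=-292, (-18*-23 - -31*-17)=-113; twice the area = |1482| = 1482; area = 741; answer 741

741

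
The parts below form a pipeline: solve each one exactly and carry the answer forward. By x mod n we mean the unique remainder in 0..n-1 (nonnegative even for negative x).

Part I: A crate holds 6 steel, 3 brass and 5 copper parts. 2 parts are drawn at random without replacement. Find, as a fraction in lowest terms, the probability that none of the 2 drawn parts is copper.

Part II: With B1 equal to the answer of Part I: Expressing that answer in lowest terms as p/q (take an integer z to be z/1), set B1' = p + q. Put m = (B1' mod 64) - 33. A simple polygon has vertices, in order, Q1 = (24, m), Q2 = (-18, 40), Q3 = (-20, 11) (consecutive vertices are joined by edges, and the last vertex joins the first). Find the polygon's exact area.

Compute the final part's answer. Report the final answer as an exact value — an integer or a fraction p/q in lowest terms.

Part I: total draws C(14,2) = 91; favorable C(9,2) = 36; P = 36/91; answer 36/91
Part II: B1 = 36/91; threaded value p + q = 127; m = 30; cross terms: (24*40 - -18*30)=1500, (-18*11 - -20*40)=602, (-20*30 - 24*11)=-864; twice the area = |1238| = 1238; area = 619; answer 619

619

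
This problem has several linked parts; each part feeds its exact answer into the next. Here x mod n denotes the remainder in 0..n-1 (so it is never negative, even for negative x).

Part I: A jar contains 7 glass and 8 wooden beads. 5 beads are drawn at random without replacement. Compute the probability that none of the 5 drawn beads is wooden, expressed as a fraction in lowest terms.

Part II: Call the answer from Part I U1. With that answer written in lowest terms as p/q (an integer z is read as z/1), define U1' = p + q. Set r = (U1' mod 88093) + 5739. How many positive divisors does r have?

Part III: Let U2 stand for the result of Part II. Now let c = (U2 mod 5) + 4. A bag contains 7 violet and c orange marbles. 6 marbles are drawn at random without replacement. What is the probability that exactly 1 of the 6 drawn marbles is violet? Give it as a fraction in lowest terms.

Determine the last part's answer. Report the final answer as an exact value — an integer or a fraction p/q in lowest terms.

Part I: total draws C(15,5) = 3003; favorable C(7,5) = 21; P = 1/143; answer 1/143
Part II: U1 = 1/143; threaded value p + q = 144; r = 5883; 5883 = 3 * 37 * 53; number of divisors = (1+1) * (1+1) * (1+1) = 8; answer 8
Part III: U2 = 8; c = 7; total draws C(14,6) = 3003; favorable C(7,1)*C(7,5) = 147; P = 7/143; answer 7/143

7/143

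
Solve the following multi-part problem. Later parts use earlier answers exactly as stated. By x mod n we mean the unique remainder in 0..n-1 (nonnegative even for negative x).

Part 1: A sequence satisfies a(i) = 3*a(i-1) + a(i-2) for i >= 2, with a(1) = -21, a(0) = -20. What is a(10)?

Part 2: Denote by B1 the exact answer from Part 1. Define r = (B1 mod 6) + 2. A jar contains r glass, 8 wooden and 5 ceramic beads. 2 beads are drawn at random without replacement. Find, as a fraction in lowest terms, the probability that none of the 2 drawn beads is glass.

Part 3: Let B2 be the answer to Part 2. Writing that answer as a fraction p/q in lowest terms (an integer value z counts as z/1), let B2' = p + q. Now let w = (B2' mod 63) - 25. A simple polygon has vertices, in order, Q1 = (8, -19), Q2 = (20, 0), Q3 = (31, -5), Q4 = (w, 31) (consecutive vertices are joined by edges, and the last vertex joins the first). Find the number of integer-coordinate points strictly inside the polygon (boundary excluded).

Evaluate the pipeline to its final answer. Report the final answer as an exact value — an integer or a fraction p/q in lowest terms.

415

Part 1: a(2) = 3*(-21) + 1*(-20) = -83; iterating: a(2)=-83, a(3)=-270, a(4)=-893, a(5)=-2949, a(6)=-9740, a(7)=-32169, a(8)=-106247, a(9)=-350910, a(10)=-1158977; answer -1158977
Part 2: B1 = -1158977; r = 3; total draws C(16,2) = 120; favorable C(13,2) = 78; P = 13/20; answer 13/20
Part 3: B2 = 13/20; threaded value p + q = 33; w = 8; cross terms: (8*0 - 20*-19)=380, (20*-5 - 31*0)=-100, (31*31 - 8*-5)=1001, (8*-19 - 8*31)=-400; twice the area = |881| = 881; area = 881/2; boundary points = 1 + 1 + 1 + 50 = 53; strictly interior points = area - boundary/2 + 1 = 415; answer 415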